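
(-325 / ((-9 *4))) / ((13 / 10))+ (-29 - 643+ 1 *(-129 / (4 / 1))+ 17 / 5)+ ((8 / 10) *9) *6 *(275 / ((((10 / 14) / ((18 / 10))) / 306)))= 329767621 / 36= 9160211.69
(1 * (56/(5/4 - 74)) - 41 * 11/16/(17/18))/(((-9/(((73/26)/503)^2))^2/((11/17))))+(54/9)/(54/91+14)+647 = 85662241288732927681524580495/132315055133256699785018496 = 647.41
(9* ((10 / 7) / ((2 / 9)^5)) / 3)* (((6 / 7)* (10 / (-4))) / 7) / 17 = -142.41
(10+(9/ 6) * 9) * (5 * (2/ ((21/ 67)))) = 749.76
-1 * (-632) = 632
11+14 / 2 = 18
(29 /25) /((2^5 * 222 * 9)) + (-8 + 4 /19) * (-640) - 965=4020.26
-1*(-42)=42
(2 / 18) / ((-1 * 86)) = -1 / 774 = -0.00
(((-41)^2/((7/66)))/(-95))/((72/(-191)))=3531781/7980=442.58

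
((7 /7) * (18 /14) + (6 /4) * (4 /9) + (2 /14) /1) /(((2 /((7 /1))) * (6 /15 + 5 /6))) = 220 /37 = 5.95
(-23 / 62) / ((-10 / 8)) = 46 / 155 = 0.30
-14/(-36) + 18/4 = 44/9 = 4.89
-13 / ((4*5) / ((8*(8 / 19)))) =-208 / 95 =-2.19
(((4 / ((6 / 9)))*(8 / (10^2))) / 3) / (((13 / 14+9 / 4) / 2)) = 0.10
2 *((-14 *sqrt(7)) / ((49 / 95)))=-380 *sqrt(7) / 7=-143.63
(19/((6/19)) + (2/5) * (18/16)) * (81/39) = 32733/260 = 125.90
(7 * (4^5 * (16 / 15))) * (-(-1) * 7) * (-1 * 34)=-27295744 / 15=-1819716.27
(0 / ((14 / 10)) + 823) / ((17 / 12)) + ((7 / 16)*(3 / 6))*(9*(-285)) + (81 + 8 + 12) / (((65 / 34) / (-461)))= -860490451 / 35360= -24335.14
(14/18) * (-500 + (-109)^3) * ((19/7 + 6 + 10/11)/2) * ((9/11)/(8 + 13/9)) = -8639882901/20570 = -420023.48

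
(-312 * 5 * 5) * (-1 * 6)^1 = 46800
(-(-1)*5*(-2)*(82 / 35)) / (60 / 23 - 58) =1886 / 4459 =0.42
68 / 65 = 1.05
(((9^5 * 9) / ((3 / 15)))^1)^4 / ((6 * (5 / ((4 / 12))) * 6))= 369289088318854212330375 / 4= 92322272079713553082593.75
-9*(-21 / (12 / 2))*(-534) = -16821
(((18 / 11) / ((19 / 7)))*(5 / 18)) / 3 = 35 / 627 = 0.06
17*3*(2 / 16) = 51 / 8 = 6.38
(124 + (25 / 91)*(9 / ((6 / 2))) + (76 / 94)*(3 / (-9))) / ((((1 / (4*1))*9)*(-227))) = -6392644 / 26213733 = -0.24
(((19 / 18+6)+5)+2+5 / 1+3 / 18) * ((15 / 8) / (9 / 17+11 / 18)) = 44115 / 1396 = 31.60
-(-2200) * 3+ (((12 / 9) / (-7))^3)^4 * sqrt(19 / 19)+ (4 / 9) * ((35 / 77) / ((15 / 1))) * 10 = 534043974849093777296 / 80914102625253051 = 6600.13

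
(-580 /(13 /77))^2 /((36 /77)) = 38394425300 /1521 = 25242883.17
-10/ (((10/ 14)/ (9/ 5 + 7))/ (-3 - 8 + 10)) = 616/ 5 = 123.20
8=8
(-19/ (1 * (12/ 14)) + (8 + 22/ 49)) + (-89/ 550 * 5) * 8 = -326479/ 16170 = -20.19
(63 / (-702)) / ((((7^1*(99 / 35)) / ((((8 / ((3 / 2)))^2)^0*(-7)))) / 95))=23275 / 7722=3.01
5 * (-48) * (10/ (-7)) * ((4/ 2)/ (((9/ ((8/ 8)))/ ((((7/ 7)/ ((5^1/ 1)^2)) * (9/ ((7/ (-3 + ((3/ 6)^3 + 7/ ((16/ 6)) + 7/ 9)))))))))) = 304/ 147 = 2.07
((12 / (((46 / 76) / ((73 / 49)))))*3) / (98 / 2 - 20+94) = 33288 / 46207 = 0.72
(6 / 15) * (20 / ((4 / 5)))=10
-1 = -1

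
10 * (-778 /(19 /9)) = -70020 /19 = -3685.26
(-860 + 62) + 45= -753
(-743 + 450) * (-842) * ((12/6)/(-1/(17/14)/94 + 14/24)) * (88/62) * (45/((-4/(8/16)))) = -1170881478360/170779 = -6856120.94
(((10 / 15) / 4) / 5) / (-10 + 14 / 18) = -3 / 830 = -0.00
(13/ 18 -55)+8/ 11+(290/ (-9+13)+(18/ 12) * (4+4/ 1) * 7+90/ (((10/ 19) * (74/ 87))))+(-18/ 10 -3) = 10959331/ 36630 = 299.19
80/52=20/13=1.54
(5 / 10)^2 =1 / 4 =0.25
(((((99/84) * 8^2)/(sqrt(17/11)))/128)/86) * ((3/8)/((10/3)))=297 * sqrt(187)/6549760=0.00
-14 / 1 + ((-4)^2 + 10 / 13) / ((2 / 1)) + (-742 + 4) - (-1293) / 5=-31526 / 65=-485.02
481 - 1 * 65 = 416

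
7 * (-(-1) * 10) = 70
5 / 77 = 0.06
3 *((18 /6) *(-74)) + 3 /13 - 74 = -9617 /13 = -739.77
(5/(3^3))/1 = 5/27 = 0.19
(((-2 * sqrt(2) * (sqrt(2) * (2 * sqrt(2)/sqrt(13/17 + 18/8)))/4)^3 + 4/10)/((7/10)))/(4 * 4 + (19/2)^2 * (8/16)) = 32/3423 - 34816 * sqrt(6970)/28770315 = -0.09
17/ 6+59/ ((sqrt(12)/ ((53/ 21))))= 45.82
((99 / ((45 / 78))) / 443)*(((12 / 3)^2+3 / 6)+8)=9.49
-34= -34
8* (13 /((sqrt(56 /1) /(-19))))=-494* sqrt(14) /7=-264.05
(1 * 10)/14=5/7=0.71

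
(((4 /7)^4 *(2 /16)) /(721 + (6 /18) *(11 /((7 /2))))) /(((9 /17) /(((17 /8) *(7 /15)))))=1156 /33434415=0.00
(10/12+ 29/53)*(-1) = -439/318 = -1.38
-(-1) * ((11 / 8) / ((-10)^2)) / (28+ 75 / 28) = 77 / 171800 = 0.00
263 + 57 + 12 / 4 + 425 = 748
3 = 3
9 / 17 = 0.53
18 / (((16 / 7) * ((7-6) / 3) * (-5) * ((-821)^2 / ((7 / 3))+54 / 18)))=-441 / 26961920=-0.00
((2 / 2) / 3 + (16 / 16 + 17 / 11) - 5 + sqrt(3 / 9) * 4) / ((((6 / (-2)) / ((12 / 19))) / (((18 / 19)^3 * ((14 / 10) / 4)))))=190512 / 1433531 - 54432 * sqrt(3) / 651605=-0.01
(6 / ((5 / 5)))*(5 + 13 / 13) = 36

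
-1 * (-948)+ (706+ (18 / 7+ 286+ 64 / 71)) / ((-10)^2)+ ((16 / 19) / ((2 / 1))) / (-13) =235187177 / 245518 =957.92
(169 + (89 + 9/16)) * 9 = 37233/16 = 2327.06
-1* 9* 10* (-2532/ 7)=227880/ 7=32554.29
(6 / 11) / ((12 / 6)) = 3 / 11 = 0.27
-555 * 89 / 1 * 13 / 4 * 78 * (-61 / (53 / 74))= 56522649105 / 53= 1066465077.45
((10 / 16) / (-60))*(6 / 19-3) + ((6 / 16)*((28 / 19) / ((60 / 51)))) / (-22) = 221 / 33440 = 0.01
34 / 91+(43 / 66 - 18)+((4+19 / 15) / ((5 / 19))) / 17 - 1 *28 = -37265191 / 850850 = -43.80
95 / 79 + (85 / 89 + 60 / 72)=126175 / 42186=2.99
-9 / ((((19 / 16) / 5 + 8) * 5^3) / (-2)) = 288 / 16475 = 0.02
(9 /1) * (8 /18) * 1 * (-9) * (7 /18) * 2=-28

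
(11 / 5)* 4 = 44 / 5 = 8.80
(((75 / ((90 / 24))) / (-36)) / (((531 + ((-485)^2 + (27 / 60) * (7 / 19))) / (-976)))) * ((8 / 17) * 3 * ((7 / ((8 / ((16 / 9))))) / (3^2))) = 207692800 / 370085313933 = 0.00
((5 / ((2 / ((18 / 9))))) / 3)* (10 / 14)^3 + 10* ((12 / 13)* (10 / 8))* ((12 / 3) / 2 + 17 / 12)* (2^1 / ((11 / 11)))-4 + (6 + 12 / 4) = 1129735 / 13377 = 84.45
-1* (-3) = 3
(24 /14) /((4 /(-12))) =-36 /7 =-5.14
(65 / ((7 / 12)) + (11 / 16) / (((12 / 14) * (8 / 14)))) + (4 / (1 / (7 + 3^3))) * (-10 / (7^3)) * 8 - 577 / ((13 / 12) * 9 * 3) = 315323611 / 5136768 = 61.39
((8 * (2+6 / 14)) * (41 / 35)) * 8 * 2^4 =713728 / 245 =2913.18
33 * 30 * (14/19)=13860/19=729.47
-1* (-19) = 19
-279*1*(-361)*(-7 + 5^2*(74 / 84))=21184563 / 14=1513183.07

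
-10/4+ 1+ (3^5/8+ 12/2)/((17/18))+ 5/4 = 1301/34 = 38.26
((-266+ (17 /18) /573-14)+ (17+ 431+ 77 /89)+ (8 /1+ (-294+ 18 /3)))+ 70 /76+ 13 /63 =-6715127905 /61043409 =-110.01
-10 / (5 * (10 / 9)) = -9 / 5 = -1.80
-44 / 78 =-22 / 39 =-0.56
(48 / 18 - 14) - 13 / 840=-9533 / 840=-11.35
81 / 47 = 1.72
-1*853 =-853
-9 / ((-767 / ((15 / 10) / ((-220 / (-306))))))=0.02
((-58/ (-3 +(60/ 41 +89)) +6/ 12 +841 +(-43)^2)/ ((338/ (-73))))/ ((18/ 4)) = -704140115/ 5454306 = -129.10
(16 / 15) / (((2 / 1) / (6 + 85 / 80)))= 113 / 30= 3.77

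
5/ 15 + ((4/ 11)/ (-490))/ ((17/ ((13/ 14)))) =320666/ 962115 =0.33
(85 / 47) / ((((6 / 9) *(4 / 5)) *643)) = 1275 / 241768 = 0.01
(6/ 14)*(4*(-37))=-444/ 7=-63.43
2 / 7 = 0.29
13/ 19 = 0.68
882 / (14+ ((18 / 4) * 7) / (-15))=1260 / 17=74.12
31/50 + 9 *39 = 17581/50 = 351.62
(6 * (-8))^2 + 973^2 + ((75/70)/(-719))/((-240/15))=152847458863/161056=949033.00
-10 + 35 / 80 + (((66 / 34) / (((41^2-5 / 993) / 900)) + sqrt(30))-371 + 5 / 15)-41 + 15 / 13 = -168635052383 / 402435696 + sqrt(30) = -413.56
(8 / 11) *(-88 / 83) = -64 / 83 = -0.77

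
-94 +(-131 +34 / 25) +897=673.36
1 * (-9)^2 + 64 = 145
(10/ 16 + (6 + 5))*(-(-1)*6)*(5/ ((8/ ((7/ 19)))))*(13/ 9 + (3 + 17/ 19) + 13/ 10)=2463601/ 23104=106.63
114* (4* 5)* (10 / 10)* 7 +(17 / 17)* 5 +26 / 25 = 399151 / 25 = 15966.04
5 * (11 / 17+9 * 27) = 20710 / 17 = 1218.24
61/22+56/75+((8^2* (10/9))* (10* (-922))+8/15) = -3245419939/4950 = -655640.39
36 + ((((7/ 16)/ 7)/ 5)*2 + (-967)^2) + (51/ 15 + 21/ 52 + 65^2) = 488463991/ 520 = 939353.83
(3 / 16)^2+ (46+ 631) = 677.04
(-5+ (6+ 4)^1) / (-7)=-5 / 7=-0.71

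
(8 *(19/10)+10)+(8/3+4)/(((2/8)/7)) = 3178/15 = 211.87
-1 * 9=-9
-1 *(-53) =53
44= 44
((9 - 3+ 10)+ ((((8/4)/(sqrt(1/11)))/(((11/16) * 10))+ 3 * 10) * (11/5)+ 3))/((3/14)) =224 * sqrt(11)/75+ 1190/3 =406.57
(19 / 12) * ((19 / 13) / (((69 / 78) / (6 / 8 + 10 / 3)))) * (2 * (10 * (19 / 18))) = 1680455 / 7452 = 225.50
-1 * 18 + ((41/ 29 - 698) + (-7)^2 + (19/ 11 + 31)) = -201882/ 319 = -632.86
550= 550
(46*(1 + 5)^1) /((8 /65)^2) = 291525 /16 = 18220.31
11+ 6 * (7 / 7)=17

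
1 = 1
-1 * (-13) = 13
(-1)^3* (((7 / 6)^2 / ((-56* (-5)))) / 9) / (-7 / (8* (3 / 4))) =1 / 2160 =0.00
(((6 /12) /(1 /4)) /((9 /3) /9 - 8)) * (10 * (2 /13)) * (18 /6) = -1.20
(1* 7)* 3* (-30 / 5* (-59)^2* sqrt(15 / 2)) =-219303* sqrt(30) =-1201172.00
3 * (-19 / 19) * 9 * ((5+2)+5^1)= -324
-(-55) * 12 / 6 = 110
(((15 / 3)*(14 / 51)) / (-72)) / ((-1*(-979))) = -0.00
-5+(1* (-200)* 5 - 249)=-1254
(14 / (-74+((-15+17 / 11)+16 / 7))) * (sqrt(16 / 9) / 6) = -0.04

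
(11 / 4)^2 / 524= 121 / 8384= 0.01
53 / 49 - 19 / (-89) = 5648 / 4361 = 1.30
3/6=1/2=0.50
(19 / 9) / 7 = 0.30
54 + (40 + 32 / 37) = 3510 / 37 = 94.86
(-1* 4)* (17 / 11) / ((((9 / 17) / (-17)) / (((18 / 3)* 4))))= 157216 / 33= 4764.12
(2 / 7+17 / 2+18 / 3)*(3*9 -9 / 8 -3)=37881 / 112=338.22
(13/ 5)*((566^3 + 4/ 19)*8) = 358291276512/ 95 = 3771487121.18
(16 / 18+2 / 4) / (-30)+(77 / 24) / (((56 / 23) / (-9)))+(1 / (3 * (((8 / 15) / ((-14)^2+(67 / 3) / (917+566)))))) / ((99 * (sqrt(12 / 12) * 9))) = -2985583301 / 253699776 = -11.77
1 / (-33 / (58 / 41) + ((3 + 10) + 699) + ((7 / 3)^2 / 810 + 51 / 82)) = 8667810 / 5974730851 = 0.00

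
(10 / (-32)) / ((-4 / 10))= 25 / 32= 0.78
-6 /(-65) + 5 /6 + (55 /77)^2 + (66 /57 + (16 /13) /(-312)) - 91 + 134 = 215191583 /4720170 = 45.59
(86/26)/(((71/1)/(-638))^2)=17502892/65533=267.09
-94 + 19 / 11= -1015 / 11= -92.27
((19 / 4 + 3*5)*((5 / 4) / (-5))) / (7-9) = 79 / 32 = 2.47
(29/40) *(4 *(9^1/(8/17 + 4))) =4437/760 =5.84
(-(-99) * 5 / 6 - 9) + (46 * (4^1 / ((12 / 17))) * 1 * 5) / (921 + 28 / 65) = 26921113 / 359358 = 74.91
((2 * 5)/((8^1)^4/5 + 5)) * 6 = 300/4121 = 0.07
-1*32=-32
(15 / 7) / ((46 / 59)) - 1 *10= -2335 / 322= -7.25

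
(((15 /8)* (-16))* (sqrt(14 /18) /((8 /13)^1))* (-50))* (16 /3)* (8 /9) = 104000* sqrt(7) /27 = 10191.04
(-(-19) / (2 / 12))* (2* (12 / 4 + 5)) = 1824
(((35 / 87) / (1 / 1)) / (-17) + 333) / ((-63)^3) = -492472 / 369819513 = -0.00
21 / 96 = 7 / 32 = 0.22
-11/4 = -2.75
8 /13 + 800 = 10408 /13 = 800.62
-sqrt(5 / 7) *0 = 0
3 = 3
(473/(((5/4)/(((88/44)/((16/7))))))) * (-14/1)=-23177/5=-4635.40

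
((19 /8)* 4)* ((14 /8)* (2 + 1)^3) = 3591 /8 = 448.88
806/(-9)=-806/9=-89.56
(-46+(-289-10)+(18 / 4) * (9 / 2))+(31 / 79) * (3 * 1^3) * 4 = -101133 / 316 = -320.04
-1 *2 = -2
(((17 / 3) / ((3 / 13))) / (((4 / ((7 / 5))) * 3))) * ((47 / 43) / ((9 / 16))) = 290836 / 52245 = 5.57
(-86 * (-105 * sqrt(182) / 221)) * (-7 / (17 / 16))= -1011360 * sqrt(182) / 3757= -3631.62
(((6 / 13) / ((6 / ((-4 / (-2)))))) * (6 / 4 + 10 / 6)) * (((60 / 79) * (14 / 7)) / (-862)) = -380 / 442637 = -0.00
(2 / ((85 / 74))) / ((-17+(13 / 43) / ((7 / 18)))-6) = -44548 / 568565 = -0.08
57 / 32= 1.78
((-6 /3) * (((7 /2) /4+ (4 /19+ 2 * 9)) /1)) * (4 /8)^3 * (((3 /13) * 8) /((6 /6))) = -8703 /988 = -8.81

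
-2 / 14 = -1 / 7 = -0.14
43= 43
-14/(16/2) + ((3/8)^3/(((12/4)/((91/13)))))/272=-243649/139264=-1.75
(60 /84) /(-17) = -5 /119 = -0.04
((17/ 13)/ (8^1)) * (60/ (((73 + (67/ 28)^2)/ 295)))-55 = -14642315/ 802373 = -18.25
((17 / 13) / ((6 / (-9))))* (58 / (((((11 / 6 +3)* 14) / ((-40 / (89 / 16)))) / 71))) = 6952320 / 8099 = 858.42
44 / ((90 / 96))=704 / 15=46.93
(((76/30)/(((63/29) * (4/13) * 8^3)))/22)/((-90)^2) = 7163/172440576000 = 0.00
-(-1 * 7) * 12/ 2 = 42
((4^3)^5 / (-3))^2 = 1152921504606846976 / 9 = 128102389400760775.11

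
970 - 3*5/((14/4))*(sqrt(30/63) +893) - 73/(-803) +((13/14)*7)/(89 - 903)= -32559055/11396 - 10*sqrt(210)/49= -2860.02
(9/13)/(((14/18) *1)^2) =729/637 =1.14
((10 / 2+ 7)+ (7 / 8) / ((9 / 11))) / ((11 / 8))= 941 / 99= 9.51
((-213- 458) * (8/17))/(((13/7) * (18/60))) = -375760/663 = -566.76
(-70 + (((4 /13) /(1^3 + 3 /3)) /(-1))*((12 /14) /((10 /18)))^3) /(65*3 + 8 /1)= -39331178 /113147125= -0.35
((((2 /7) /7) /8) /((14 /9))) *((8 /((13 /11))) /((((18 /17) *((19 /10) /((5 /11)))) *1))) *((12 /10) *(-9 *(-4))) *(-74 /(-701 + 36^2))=-15984 /593047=-0.03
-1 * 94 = -94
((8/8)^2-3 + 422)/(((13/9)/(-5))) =-18900/13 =-1453.85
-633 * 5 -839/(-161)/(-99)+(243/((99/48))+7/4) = -3045.48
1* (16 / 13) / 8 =0.15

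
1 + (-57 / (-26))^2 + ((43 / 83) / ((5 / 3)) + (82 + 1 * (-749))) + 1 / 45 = -1668580801 / 2524860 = -660.86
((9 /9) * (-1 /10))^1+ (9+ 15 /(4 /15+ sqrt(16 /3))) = 1125 * sqrt(3) /296+ 12047 /1480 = 14.72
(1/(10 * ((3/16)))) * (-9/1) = -24/5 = -4.80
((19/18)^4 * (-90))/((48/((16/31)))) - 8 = -4990613/542376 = -9.20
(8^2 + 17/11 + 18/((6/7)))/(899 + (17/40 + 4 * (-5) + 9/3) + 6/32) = 10880/110957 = 0.10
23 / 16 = 1.44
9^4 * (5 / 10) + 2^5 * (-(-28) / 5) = 34597 / 10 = 3459.70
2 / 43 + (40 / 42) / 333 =14846 / 300699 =0.05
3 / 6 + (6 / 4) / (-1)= -1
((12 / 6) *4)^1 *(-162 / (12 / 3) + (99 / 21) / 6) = -2224 / 7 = -317.71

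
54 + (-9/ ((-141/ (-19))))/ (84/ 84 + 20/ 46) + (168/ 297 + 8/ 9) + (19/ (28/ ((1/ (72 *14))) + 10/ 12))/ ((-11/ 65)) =4780882047/ 87553433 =54.61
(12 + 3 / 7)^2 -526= -18205 / 49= -371.53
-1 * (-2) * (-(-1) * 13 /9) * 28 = 80.89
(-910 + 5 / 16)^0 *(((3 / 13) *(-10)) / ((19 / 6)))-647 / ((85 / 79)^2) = -998668469 / 1784575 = -559.61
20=20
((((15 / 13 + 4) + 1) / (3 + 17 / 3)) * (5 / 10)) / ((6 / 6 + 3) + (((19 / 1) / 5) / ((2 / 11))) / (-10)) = 6000 / 32279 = 0.19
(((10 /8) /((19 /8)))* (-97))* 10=-9700 /19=-510.53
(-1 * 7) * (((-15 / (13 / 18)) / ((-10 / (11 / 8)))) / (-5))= 2079 / 520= 4.00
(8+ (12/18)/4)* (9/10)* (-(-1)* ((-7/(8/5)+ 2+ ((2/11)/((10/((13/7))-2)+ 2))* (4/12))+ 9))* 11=429233/800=536.54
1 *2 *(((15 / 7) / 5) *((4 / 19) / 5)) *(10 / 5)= 48 / 665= 0.07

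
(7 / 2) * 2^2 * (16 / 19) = 224 / 19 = 11.79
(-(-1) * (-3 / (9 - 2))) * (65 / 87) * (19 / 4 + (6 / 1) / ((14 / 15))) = -20345 / 5684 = -3.58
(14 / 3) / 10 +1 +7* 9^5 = 6200167 / 15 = 413344.47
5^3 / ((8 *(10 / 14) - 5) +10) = 35 / 3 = 11.67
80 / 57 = 1.40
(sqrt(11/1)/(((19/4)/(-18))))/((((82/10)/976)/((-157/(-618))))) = -9193920*sqrt(11)/80237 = -380.03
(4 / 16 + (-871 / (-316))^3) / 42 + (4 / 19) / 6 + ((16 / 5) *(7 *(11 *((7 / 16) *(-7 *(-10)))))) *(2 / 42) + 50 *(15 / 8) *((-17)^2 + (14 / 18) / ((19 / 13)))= 230850627232887 / 8393495936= 27503.51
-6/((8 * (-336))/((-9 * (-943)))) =8487/448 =18.94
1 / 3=0.33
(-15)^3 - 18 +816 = -2577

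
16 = 16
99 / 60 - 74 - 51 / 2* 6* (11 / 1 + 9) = -62647 / 20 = -3132.35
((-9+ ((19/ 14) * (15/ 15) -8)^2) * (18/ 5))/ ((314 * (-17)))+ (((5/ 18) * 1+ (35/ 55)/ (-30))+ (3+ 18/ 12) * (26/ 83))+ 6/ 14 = 2618406047/ 1264267620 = 2.07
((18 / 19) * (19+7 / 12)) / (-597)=-235 / 7562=-0.03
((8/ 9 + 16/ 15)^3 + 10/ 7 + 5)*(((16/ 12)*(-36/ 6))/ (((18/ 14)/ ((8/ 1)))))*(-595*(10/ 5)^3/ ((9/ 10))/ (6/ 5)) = 3051070.37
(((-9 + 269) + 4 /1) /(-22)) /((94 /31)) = -186 /47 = -3.96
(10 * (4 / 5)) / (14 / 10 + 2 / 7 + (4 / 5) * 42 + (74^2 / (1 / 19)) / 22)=616 / 366871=0.00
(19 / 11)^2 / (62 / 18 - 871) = -3249 / 944768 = -0.00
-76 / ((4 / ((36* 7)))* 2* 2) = -1197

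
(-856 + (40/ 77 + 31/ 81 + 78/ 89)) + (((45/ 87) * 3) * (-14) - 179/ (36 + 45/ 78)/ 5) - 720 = -40745283468331/ 25514849745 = -1596.92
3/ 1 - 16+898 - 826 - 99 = -40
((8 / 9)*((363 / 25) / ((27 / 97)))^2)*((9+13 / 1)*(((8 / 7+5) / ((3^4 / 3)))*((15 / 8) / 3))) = 130318281874 / 17222625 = 7566.69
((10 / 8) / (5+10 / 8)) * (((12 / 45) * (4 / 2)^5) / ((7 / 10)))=256 / 105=2.44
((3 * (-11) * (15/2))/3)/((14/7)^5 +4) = -55/24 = -2.29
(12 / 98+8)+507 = 25241 / 49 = 515.12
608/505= 1.20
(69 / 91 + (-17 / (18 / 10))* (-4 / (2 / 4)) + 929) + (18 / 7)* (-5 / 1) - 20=796442 / 819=972.46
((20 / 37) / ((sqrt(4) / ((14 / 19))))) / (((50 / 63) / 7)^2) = 1361367 / 87875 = 15.49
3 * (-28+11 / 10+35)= 243 / 10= 24.30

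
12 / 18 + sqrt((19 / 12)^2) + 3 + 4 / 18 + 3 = 305 / 36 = 8.47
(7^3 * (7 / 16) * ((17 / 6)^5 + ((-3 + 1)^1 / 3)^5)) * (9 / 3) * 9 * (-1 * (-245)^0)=-739283.43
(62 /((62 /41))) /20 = 41 /20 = 2.05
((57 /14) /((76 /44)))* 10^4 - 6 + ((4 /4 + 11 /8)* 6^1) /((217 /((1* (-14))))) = 10226997 /434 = 23564.51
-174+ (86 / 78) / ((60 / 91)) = -31019 / 180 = -172.33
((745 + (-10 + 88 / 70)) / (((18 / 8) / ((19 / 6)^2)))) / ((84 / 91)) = 120933917 / 34020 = 3554.79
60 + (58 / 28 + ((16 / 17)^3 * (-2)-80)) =-1347851 / 68782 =-19.60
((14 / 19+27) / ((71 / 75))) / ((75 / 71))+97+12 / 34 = 40404 / 323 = 125.09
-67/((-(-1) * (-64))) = 67/64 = 1.05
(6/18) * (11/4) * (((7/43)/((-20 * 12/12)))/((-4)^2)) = -77/165120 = -0.00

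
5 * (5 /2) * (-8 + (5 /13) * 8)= -800 /13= -61.54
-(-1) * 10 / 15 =2 / 3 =0.67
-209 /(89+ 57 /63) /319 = -399 /54752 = -0.01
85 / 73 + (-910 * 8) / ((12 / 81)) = -3587135 / 73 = -49138.84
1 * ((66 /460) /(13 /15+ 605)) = 99 /418048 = 0.00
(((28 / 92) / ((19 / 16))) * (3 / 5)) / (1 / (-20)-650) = -1344 / 5681437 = -0.00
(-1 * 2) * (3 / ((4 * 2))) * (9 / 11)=-27 / 44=-0.61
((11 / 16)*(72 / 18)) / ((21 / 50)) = 6.55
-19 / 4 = -4.75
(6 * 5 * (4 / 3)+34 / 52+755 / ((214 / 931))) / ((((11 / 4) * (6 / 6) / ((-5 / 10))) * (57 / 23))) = -212769872 / 872157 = -243.96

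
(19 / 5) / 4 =19 / 20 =0.95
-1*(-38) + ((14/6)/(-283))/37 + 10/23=27768931/722499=38.43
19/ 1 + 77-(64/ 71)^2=479840/ 5041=95.19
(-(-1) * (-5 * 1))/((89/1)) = -5/89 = -0.06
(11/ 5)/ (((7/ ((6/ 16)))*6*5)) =11/ 2800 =0.00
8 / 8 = 1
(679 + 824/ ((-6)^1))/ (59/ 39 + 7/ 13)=4225/ 16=264.06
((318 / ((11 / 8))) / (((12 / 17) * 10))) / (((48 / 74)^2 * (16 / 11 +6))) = 10.45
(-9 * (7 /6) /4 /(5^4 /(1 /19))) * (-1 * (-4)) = -21 /23750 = -0.00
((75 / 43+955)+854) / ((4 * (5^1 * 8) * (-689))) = -38931 / 2370160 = -0.02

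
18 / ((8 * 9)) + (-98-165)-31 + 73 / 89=-104283 / 356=-292.93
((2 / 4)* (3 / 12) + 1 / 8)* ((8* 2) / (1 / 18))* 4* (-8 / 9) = -256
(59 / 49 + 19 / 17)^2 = 3740356 / 693889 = 5.39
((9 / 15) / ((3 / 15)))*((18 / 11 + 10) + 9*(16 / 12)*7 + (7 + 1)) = 3420 / 11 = 310.91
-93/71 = -1.31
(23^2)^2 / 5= 279841 / 5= 55968.20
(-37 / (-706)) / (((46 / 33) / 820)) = 30.83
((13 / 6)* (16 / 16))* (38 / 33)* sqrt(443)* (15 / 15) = 247* sqrt(443) / 99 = 52.51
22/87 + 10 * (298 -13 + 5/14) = 1737979/609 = 2853.82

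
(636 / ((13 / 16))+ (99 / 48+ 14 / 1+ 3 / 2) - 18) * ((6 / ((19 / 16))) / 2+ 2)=6997175 / 1976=3541.08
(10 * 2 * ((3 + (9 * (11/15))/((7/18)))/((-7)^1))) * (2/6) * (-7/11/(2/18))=8388/77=108.94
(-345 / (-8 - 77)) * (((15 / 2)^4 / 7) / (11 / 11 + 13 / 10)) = 759375 / 952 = 797.66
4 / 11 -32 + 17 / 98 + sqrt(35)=-33917 / 1078 + sqrt(35)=-25.55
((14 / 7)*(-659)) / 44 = -29.95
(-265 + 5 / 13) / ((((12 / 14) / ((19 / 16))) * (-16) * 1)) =28595 / 1248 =22.91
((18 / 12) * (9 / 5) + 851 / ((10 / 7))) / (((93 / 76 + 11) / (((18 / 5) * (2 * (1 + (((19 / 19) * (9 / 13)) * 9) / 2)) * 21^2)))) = 193139033472 / 301925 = 639692.09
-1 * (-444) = 444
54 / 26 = 2.08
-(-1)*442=442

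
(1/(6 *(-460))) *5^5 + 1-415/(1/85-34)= 6420301/531576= 12.08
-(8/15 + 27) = -413/15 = -27.53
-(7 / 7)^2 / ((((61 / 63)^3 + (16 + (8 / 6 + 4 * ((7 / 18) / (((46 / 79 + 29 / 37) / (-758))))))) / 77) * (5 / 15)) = 76879700667 / 281194947937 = 0.27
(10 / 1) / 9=10 / 9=1.11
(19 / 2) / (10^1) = 19 / 20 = 0.95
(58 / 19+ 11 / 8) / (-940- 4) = -673 / 143488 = -0.00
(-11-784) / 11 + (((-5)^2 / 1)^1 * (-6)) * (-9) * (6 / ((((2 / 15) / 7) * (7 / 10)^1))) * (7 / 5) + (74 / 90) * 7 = 420964574 / 495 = 850433.48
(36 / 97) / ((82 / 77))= 0.35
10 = 10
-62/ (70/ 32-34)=992/ 509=1.95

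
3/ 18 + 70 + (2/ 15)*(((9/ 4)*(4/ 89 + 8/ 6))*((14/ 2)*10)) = 52925/ 534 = 99.11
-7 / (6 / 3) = -7 / 2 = -3.50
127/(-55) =-127/55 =-2.31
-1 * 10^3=-1000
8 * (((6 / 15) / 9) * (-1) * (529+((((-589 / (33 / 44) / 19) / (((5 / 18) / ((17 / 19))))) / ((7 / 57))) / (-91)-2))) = -27463024 / 143325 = -191.61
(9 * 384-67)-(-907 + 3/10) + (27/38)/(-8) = 6529329/1520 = 4295.61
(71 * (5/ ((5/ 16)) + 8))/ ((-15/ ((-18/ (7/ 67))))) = 685008/ 35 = 19571.66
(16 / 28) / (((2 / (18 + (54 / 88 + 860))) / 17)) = 657203 / 154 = 4267.55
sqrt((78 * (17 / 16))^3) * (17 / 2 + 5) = 17901 * sqrt(1326) / 64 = 10185.19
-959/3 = -319.67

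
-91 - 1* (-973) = 882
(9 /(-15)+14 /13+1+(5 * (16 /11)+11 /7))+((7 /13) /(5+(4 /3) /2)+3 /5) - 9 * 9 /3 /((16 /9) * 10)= 25858629 /2722720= 9.50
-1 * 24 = -24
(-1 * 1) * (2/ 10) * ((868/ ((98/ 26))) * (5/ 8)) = -403/ 14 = -28.79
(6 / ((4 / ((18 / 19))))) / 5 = 27 / 95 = 0.28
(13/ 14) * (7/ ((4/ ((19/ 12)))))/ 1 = 247/ 96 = 2.57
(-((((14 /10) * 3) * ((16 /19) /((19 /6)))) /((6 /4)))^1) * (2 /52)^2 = -336 /305045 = -0.00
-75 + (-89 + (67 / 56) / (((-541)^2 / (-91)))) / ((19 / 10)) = -2710230415 / 22243756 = -121.84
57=57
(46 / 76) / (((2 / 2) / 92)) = 1058 / 19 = 55.68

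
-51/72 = -0.71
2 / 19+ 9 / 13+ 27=6866 / 247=27.80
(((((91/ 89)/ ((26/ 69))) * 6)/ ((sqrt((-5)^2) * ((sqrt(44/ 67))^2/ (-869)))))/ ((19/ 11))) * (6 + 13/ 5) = -3627700461/ 169100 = -21452.99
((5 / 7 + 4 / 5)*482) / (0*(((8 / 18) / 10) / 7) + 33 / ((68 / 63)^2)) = 118124704 / 4584195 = 25.77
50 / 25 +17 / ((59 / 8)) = 254 / 59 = 4.31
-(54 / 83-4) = 278 / 83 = 3.35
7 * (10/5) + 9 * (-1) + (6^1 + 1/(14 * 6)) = 925/84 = 11.01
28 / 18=14 / 9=1.56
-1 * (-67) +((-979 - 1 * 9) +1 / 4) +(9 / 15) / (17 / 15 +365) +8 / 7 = -17676657 / 19222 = -919.61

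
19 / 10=1.90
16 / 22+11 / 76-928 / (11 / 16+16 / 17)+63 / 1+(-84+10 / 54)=-5896949959 / 9999396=-589.73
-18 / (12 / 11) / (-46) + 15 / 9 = 559 / 276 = 2.03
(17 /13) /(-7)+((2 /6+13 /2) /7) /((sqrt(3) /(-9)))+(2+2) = 347 /91 - 41 * sqrt(3) /14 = -1.26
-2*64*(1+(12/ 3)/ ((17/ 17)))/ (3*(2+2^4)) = -320/ 27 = -11.85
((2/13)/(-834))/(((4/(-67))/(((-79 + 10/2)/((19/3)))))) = -2479/68666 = -0.04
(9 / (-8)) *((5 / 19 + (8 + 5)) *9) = -5103 / 38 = -134.29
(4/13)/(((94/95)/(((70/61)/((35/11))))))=4180/37271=0.11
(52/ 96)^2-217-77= -293.71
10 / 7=1.43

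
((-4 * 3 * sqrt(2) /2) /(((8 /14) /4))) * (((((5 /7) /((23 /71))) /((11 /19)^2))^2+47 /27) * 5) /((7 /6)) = -9225538972840 * sqrt(2) /1138528083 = -11459.43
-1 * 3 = -3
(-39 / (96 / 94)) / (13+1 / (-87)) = -53157 / 18080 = -2.94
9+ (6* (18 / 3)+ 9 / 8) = 369 / 8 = 46.12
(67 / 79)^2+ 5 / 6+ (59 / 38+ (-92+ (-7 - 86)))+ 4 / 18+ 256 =79323086 / 1067211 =74.33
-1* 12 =-12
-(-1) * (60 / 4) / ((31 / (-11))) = -165 / 31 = -5.32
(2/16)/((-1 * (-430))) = 1/3440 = 0.00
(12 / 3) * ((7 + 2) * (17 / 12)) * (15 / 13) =765 / 13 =58.85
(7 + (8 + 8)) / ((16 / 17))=391 / 16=24.44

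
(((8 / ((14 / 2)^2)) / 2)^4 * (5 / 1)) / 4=320 / 5764801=0.00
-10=-10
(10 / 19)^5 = 100000 / 2476099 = 0.04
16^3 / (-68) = -1024 / 17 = -60.24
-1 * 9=-9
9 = 9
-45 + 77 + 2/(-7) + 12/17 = 3858/119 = 32.42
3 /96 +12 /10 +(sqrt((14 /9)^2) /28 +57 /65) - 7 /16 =6463 /3744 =1.73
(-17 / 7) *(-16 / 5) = 7.77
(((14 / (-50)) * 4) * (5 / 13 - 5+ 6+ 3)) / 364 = -57 / 4225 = -0.01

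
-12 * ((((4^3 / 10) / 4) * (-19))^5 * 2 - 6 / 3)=1947283563768 / 3125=623130740.41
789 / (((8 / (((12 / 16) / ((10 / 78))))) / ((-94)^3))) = -9584212599 / 20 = -479210629.95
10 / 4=5 / 2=2.50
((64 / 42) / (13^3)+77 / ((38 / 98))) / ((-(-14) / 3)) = 174075509 / 4090814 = 42.55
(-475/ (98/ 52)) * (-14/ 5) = 4940/ 7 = 705.71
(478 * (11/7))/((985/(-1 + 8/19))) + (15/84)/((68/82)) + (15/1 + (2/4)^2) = 267674977/17816680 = 15.02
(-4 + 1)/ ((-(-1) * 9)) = -1/ 3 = -0.33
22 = 22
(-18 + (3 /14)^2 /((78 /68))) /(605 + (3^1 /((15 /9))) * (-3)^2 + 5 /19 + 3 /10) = -434739 /15050399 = -0.03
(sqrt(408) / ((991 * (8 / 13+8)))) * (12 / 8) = 39 * sqrt(102) / 110992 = 0.00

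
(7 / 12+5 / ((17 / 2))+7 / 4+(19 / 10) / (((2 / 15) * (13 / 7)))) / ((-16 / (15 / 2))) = -140485 / 28288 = -4.97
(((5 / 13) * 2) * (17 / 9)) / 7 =170 / 819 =0.21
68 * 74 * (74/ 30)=186184/ 15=12412.27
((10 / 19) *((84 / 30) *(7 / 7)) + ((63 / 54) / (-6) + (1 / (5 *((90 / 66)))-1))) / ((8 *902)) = 7283 / 123393600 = 0.00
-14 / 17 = -0.82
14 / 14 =1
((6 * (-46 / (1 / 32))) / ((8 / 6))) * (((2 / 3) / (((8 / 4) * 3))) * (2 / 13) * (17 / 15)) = -25024 / 195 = -128.33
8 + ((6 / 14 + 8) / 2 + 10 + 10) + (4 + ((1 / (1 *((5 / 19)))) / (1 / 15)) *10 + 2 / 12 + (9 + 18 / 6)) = 618.38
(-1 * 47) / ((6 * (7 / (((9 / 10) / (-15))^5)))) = 0.00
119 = 119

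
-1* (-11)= 11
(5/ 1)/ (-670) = -1/ 134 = -0.01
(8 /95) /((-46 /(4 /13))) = -16 /28405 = -0.00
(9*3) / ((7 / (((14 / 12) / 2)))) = 9 / 4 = 2.25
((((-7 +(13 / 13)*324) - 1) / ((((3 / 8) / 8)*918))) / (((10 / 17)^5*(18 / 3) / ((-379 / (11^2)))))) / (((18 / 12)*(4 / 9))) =-2500702261 / 30628125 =-81.65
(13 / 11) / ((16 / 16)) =13 / 11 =1.18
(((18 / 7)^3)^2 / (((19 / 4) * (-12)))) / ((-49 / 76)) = 45349632 / 5764801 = 7.87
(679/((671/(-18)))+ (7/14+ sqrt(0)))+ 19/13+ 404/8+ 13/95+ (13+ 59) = 88158639/828685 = 106.38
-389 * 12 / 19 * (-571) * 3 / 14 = 3998142 / 133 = 30061.22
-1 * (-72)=72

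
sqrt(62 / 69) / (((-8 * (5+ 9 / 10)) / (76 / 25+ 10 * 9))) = -1163 * sqrt(4278) / 40710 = -1.87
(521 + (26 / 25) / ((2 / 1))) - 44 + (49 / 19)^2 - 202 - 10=2456343 / 9025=272.17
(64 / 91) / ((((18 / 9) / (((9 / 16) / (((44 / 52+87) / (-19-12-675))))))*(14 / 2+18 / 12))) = -12708 / 67949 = -0.19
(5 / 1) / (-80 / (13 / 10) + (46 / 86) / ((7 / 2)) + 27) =-19565 / 134551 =-0.15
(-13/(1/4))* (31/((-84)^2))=-403/1764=-0.23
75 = 75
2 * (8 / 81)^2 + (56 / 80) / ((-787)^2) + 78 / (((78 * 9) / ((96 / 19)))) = 448523127653 / 772099201710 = 0.58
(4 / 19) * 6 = 24 / 19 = 1.26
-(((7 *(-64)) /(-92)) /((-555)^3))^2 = -12544 /15460145282705765625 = -0.00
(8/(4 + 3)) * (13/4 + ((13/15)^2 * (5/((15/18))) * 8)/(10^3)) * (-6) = -492908/21875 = -22.53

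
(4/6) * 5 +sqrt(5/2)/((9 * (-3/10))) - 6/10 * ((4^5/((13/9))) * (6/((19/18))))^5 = -8791715325917400188437655048962/13790373390105 - 5 * sqrt(10)/27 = -637525546061407987.31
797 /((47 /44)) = 35068 /47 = 746.13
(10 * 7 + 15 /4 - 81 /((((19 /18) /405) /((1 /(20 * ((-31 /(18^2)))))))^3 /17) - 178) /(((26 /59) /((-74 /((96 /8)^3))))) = -6601673431930899305743 /6120285919488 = -1078654415.62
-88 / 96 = -11 / 12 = -0.92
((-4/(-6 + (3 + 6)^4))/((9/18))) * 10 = -16/1311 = -0.01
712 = 712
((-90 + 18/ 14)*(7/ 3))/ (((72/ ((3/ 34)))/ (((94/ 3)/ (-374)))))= 1081/ 50864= 0.02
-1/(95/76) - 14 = -14.80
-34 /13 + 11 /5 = -27 /65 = -0.42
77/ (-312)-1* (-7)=6.75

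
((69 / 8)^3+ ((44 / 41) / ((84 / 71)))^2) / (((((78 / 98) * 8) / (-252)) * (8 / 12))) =-1706900442947 / 44754944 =-38138.81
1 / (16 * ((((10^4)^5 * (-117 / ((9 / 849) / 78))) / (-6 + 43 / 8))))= 1 / 2203868160000000000000000000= 0.00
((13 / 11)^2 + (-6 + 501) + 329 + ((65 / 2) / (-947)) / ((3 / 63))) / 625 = 1.32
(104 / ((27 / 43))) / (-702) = -172 / 729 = -0.24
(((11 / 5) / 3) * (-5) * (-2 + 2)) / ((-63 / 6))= 0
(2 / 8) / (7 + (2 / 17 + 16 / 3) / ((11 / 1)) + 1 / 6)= 561 / 17194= 0.03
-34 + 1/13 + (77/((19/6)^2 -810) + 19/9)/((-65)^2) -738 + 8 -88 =-932925083392/1095081975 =-851.92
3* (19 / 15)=19 / 5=3.80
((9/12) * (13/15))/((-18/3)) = -13/120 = -0.11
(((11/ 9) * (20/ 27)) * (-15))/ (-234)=0.06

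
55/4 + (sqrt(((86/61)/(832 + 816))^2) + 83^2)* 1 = 346959869/50264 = 6902.75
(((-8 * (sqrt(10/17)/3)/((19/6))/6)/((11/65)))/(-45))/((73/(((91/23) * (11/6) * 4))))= 18928 * sqrt(170)/43927677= 0.01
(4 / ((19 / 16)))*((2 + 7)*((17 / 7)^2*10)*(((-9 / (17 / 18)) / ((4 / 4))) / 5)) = -3172608 / 931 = -3407.74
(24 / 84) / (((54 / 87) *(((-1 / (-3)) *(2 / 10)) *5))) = 29 / 21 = 1.38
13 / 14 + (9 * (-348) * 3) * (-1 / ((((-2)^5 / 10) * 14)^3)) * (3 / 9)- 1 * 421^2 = -498019176019 / 2809856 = -177240.11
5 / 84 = 0.06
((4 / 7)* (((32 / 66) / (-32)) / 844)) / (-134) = 1 / 13062588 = 0.00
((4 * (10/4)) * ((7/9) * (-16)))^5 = -1762341683200000/59049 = -29845411153.45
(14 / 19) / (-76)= -7 / 722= -0.01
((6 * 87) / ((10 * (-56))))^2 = 68121 / 78400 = 0.87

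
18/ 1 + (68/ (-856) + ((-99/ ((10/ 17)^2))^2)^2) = 71699467172460791387/ 10700000000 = 6700884782.47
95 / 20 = 19 / 4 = 4.75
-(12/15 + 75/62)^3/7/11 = -34543481/327701000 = -0.11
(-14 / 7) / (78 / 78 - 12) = 0.18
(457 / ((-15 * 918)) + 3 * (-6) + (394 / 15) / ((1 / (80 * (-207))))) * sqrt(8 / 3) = -5989867837 * sqrt(6) / 20655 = -710342.28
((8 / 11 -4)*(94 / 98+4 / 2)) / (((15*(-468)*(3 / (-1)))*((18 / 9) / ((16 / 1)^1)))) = -232 / 63063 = -0.00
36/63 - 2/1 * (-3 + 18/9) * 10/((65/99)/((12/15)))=11348/455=24.94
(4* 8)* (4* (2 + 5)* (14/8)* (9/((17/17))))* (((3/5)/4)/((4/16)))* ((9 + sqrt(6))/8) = 5292* sqrt(6)/5 + 47628/5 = 12118.14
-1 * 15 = -15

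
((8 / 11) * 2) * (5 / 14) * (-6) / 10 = -24 / 77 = -0.31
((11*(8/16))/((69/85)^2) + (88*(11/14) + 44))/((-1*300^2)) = -8097749/5998860000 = -0.00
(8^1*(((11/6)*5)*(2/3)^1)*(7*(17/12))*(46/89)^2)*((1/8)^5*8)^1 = 3462305/109499904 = 0.03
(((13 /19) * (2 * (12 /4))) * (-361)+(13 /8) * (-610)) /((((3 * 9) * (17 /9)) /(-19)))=187967 /204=921.41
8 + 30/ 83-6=196/ 83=2.36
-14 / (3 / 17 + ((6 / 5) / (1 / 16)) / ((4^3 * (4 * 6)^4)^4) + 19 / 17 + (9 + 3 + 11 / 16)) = -359979236626384921563569848320 / 359506574813587672454373984551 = -1.00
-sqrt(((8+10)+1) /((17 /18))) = -3*sqrt(646) /17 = -4.49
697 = 697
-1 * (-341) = 341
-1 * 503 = -503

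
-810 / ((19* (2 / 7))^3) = -138915 / 27436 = -5.06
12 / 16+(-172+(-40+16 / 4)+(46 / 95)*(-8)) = -80227 / 380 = -211.12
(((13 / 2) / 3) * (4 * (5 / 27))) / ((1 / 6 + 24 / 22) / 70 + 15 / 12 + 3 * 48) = 7700 / 696951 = 0.01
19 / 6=3.17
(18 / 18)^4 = 1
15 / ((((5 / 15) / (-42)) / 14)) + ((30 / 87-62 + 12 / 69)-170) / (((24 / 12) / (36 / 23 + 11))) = -428233371 / 15341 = -27914.31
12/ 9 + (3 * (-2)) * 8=-46.67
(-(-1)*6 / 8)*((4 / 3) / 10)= 1 / 10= 0.10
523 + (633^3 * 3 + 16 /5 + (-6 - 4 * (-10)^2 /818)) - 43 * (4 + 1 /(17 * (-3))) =79358979077699 /104295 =760908759.55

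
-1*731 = -731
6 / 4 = 3 / 2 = 1.50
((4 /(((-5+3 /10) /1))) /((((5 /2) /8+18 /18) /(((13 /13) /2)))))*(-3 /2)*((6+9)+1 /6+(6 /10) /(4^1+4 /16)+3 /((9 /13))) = 7632 /799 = 9.55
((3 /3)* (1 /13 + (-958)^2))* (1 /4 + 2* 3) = 298273325 /52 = 5736025.48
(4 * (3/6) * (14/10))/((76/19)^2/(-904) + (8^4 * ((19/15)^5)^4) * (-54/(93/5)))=-36239386790348052978515625/17398444263951473063365313758523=-0.00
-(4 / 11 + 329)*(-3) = 988.09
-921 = -921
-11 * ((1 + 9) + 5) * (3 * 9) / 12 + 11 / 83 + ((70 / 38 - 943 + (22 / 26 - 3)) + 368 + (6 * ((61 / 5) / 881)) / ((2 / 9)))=-341741310717 / 361227620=-946.06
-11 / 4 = -2.75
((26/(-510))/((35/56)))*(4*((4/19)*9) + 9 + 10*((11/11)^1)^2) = -10504/4845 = -2.17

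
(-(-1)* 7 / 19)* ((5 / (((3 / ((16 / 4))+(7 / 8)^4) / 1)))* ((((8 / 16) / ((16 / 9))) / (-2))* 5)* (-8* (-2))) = -1612800 / 103987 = -15.51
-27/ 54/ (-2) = 1/ 4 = 0.25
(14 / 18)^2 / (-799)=-49 / 64719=-0.00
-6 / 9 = -2 / 3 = -0.67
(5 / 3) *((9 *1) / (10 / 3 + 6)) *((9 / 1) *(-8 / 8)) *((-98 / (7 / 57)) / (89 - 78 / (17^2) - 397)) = -1334313 / 35636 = -37.44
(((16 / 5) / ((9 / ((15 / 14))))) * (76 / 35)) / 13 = 608 / 9555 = 0.06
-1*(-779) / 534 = 779 / 534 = 1.46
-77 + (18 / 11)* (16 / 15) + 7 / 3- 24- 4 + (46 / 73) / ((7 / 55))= -8091722 / 84315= -95.97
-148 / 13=-11.38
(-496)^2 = 246016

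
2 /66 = 1 /33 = 0.03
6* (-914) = -5484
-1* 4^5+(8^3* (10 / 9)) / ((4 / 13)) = 7424 / 9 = 824.89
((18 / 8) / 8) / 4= 9 / 128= 0.07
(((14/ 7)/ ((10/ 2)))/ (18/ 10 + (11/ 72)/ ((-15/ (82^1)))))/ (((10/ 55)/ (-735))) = -873180/ 521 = -1675.97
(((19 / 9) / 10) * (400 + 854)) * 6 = 7942 / 5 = 1588.40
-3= -3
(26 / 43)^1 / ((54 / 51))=221 / 387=0.57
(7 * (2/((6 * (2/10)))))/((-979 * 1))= -35/2937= -0.01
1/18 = 0.06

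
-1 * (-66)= 66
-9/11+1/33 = -26/33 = -0.79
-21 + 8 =-13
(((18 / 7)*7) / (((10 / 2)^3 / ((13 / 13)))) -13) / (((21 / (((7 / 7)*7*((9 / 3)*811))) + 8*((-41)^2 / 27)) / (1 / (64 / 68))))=-598204143 / 21812710000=-0.03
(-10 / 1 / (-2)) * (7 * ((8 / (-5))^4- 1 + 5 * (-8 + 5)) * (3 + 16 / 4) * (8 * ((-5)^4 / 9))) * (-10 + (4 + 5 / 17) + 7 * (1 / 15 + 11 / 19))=1525662.38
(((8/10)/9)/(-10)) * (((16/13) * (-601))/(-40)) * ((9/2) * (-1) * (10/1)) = 2404/325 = 7.40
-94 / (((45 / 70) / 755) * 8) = -248395 / 18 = -13799.72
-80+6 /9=-238 /3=-79.33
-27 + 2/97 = -26.98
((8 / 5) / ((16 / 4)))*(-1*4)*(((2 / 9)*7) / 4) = -28 / 45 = -0.62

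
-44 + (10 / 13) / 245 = -28026 / 637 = -44.00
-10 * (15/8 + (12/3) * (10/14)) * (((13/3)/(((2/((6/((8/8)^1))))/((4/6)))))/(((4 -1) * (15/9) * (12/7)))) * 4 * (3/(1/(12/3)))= -6890/3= -2296.67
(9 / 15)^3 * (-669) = -18063 / 125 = -144.50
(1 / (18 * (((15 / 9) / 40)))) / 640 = 1 / 480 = 0.00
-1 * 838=-838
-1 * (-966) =966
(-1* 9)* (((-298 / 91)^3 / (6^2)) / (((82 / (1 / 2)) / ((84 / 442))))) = 9923847 / 975443833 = 0.01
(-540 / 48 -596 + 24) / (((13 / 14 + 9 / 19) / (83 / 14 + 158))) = -101730465 / 1492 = -68183.96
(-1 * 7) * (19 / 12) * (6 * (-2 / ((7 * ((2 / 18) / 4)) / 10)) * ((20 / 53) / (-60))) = -2280 / 53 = -43.02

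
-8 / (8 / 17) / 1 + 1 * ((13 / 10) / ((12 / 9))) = -641 / 40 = -16.02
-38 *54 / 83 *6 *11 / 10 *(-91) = 6162156 / 415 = 14848.57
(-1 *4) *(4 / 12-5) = 56 / 3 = 18.67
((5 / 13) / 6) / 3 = 5 / 234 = 0.02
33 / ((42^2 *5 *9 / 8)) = 22 / 6615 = 0.00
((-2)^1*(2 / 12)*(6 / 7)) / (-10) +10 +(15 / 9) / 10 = 2141 / 210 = 10.20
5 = 5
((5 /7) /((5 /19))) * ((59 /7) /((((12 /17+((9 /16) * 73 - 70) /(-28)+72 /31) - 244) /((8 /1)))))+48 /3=6042149776 /396538905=15.24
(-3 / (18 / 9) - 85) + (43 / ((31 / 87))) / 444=-395615 / 4588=-86.23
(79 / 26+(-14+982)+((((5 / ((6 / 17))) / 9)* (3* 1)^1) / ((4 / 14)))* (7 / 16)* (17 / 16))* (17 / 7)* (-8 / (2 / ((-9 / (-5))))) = -17113.64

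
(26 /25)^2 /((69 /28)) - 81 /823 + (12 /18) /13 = 180761297 /461394375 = 0.39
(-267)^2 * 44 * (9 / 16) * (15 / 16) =105864165 / 64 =1654127.58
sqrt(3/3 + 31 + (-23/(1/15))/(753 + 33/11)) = sqrt(55643)/42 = 5.62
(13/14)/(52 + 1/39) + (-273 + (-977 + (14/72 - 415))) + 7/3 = -850026221/511308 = -1662.45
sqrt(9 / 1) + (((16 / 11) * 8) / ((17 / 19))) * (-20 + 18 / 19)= -45775 / 187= -244.79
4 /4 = 1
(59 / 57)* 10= 590 / 57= 10.35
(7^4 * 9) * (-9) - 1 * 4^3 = -194545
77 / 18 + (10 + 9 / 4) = 595 / 36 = 16.53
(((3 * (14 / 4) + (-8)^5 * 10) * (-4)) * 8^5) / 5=42948296704 / 5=8589659340.80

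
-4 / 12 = -1 / 3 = -0.33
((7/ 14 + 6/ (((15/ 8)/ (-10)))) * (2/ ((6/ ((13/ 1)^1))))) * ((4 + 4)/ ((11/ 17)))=-18564/ 11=-1687.64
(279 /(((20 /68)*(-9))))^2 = 277729 /25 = 11109.16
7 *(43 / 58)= 301 / 58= 5.19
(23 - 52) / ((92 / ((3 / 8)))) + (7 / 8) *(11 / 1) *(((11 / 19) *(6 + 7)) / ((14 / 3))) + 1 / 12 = 649759 / 41952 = 15.49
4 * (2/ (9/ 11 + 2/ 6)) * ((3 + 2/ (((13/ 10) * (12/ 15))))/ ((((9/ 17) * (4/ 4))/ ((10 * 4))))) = 1914880/ 741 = 2584.18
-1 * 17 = -17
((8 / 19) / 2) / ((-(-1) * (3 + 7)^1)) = 2 / 95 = 0.02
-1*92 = -92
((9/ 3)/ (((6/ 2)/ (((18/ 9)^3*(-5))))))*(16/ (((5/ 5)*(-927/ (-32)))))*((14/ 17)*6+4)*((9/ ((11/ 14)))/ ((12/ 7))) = -1319.90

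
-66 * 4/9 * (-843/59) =24728/59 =419.12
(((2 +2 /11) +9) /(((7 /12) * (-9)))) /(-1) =164 /77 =2.13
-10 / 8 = -5 / 4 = -1.25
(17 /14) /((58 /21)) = 0.44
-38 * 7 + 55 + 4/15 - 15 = -3386/15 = -225.73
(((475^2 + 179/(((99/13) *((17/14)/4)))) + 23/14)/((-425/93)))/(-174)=164859219137/580803300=283.85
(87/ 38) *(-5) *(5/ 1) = -57.24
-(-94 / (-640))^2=-2209 / 102400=-0.02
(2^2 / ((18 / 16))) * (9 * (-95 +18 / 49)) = -148384 / 49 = -3028.24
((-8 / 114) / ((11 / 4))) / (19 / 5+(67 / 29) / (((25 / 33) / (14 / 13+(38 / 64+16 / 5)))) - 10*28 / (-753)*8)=-6056128000 / 5133006742457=-0.00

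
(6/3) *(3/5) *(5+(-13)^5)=-2227728/5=-445545.60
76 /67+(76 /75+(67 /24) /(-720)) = 2.14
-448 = -448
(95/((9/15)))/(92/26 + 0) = 6175/138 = 44.75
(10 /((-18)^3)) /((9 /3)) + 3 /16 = 6541 /34992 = 0.19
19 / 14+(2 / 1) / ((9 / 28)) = 955 / 126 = 7.58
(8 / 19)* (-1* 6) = -48 / 19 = -2.53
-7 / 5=-1.40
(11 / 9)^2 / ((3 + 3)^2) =121 / 2916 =0.04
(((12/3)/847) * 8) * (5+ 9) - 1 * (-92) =11196/121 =92.53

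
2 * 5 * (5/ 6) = 8.33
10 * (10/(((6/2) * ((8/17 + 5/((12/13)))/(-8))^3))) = -144890265600/1732323601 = -83.64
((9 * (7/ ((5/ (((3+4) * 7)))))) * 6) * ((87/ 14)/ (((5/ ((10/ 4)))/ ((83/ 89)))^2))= 792930789/ 158420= 5005.24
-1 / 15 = -0.07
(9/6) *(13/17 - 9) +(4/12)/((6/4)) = -1856/153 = -12.13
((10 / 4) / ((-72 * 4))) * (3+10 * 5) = -265 / 576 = -0.46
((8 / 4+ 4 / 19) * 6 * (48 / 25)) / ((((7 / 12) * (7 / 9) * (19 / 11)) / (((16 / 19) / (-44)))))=-746496 / 1200325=-0.62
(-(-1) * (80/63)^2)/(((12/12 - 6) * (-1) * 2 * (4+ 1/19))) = 12160/305613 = 0.04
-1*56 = -56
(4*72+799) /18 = 1087 /18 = 60.39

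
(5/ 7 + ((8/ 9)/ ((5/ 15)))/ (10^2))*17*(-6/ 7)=-13226/ 1225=-10.80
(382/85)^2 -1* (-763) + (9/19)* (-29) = 105627656/137275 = 769.46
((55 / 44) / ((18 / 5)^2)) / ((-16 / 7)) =-875 / 20736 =-0.04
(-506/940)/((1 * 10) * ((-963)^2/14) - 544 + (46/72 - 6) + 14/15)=-31878/39195230807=-0.00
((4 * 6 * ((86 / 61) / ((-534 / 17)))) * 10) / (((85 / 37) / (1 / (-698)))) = 12728 / 1894721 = 0.01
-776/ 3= -258.67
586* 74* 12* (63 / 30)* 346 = 1890496944 / 5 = 378099388.80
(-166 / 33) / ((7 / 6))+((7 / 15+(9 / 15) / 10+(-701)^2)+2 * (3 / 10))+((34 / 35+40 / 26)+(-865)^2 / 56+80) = 43315399463 / 85800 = 504841.49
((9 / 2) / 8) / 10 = 9 / 160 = 0.06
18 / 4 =9 / 2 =4.50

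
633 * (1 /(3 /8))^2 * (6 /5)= 27008 /5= 5401.60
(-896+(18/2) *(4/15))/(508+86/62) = -138508/78955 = -1.75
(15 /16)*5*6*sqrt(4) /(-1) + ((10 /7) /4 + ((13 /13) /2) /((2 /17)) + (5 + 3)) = -611 /14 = -43.64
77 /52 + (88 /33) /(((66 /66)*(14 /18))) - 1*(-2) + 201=75679 /364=207.91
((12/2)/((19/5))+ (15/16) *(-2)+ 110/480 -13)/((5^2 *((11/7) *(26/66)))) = -83419/98800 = -0.84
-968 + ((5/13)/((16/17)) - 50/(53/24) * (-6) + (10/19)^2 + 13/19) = -3306229519/3979664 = -830.78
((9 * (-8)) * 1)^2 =5184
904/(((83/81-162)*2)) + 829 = 10772719/13039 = 826.19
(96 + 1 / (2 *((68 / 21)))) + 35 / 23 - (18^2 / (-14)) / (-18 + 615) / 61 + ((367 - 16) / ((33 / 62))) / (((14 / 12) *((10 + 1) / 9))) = 18015175362647 / 32161260824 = 560.15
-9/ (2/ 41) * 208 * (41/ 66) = -262236/ 11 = -23839.64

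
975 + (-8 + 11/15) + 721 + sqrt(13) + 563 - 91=2164.34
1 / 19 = 0.05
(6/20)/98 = 3/980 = 0.00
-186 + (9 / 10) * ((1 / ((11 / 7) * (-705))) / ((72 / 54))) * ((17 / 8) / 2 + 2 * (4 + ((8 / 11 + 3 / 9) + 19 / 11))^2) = -7449059083 / 40036480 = -186.06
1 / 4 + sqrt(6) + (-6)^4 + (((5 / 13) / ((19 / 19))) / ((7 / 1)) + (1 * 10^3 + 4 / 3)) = sqrt(6) + 2509021 / 1092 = 2300.09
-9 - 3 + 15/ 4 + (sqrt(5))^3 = -33/ 4 + 5 * sqrt(5) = 2.93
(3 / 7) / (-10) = -3 / 70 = -0.04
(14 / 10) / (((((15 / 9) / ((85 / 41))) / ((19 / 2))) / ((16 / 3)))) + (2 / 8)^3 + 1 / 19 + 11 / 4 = 22697543 / 249280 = 91.05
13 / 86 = 0.15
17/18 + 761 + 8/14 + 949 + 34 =1745.52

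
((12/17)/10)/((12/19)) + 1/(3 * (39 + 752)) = 45257/403410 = 0.11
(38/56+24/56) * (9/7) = 279/196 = 1.42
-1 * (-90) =90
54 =54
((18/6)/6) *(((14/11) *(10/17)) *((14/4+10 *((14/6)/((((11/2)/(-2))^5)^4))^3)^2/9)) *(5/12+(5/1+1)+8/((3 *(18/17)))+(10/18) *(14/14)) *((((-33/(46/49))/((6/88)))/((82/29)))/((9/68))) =-4117636057264158241777351919005256571195937579072911943203288754766138721721752668151806697771749360691580580082432295148724237550018375/618107021213006071233992891795596389634451730904053369432409608893101048298895724037731443234431788133868407233768331981319950463678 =-6661.69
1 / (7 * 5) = 1 / 35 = 0.03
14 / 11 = 1.27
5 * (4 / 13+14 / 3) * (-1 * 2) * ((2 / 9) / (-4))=970 / 351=2.76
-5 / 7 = -0.71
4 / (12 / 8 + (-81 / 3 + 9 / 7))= -56 / 339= -0.17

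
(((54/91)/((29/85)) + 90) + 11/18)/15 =4386829/712530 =6.16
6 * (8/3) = 16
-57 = -57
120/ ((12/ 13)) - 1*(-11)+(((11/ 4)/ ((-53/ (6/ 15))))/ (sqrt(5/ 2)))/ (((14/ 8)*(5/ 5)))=141 - 22*sqrt(10)/ 9275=140.99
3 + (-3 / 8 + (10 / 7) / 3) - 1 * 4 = -151 / 168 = -0.90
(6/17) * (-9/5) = -54/85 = -0.64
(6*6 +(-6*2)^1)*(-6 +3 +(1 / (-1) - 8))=-288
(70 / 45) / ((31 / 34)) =476 / 279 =1.71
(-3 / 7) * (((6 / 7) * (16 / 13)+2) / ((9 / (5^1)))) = -1390 / 1911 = -0.73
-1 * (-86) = 86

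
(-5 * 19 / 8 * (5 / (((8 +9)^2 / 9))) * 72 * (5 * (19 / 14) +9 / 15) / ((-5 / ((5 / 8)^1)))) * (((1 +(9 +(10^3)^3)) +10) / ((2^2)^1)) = 994578769891575 / 32368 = 30727223488.99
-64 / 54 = -32 / 27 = -1.19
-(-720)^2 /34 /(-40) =6480 /17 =381.18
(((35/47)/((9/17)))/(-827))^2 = 354025/122374732041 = 0.00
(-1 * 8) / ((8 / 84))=-84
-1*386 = -386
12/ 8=3/ 2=1.50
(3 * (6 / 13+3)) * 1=135 / 13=10.38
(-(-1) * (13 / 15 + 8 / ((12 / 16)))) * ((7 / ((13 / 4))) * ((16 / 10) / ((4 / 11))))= 106568 / 975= 109.30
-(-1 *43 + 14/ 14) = 42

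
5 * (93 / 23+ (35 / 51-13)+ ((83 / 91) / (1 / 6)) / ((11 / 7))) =-4015445 / 167739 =-23.94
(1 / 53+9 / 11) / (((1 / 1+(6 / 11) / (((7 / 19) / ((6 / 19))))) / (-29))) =-99064 / 5989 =-16.54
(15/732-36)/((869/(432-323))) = -956911/212036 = -4.51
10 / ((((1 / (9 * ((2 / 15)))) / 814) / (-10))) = -97680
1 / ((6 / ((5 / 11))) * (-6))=-5 / 396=-0.01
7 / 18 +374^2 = 2517775 / 18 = 139876.39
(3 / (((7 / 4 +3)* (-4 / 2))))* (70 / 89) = -420 / 1691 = -0.25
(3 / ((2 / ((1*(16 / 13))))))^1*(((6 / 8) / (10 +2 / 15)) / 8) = 0.02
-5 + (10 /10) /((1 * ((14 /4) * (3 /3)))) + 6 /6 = -26 /7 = -3.71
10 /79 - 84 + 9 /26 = -171565 /2054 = -83.53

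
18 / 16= 9 / 8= 1.12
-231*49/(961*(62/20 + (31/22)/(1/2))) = -59290/29791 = -1.99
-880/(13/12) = -10560/13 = -812.31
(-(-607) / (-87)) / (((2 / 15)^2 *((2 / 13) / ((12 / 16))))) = -1775475 / 928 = -1913.23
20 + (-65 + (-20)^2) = 355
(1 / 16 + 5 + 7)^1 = 12.06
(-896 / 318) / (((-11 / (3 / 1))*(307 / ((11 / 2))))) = 224 / 16271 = 0.01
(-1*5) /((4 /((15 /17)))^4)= -0.01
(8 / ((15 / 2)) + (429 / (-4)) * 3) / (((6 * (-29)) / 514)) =4944937 / 5220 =947.31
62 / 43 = 1.44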